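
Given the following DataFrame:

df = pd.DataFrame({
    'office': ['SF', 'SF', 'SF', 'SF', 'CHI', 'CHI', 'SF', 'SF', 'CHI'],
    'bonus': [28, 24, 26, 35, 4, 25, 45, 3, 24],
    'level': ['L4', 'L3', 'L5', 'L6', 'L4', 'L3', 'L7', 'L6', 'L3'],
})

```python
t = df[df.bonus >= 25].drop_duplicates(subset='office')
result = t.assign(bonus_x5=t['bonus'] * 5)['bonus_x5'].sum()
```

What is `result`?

filter rows where bonus >= 25:
  office  bonus level
0     SF     28    L4
2     SF     26    L5
3     SF     35    L6
5    CHI     25    L3
6     SF     45    L7
drop duplicate office (keep=first):
  office  bonus level
0     SF     28    L4
5    CHI     25    L3
add column bonus_x5 = t['bonus'] * 5:
  office  bonus level  bonus_x5
0     SF     28    L4       140
5    CHI     25    L3       125
So sum() = 265.

265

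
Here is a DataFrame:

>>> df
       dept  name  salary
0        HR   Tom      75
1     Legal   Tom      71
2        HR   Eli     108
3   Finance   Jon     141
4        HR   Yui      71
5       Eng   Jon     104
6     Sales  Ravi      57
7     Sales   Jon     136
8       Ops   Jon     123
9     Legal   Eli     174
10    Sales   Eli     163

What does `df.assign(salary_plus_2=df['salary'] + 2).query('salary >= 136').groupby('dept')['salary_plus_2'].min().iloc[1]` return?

176

add column salary_plus_2 = df['salary'] + 2:
       dept  name  salary  salary_plus_2
0        HR   Tom      75             77
1     Legal   Tom      71             73
2        HR   Eli     108            110
3   Finance   Jon     141            143
4        HR   Yui      71             73
5       Eng   Jon     104            106
6     Sales  Ravi      57             59
7     Sales   Jon     136            138
8       Ops   Jon     123            125
9     Legal   Eli     174            176
10    Sales   Eli     163            165
filter rows where salary >= 136:
       dept name  salary  salary_plus_2
3   Finance  Jon     141            143
7     Sales  Jon     136            138
9     Legal  Eli     174            176
10    Sales  Eli     163            165
group by dept, min of salary_plus_2:
dept
Finance    143
Legal      176
Sales      138
Name: salary_plus_2, dtype: int64
Then the value at position 1: 176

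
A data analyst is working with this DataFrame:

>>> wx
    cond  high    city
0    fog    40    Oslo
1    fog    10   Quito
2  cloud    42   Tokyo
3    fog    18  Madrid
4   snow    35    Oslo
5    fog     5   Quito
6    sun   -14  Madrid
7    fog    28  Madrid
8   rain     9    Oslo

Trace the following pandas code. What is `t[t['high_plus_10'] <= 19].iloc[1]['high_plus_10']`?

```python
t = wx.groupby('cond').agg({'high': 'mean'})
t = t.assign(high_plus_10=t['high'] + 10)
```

group by cond, mean of high:
       high
cond       
cloud  42.0
fog    20.2
rain    9.0
snow   35.0
sun   -14.0
add column high_plus_10 = t['high'] + 10:
       high  high_plus_10
cond                     
cloud  42.0          52.0
fog    20.2          30.2
rain    9.0          19.0
snow   35.0          45.0
sun   -14.0          -4.0
filter rows where high_plus_10 <= 19:
      high  high_plus_10
cond                    
rain   9.0          19.0
sun  -14.0          -4.0
Reading off the value at position 1, column 'high_plus_10', we get -4.0.

-4.0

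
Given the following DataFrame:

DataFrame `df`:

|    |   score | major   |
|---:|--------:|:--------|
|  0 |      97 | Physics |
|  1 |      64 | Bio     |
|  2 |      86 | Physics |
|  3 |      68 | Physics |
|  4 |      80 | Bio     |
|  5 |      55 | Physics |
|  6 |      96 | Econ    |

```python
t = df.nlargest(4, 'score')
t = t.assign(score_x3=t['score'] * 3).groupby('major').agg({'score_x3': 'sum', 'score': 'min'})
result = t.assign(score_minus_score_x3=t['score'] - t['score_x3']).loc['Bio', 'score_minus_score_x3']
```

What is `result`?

-160

take 4 rows with largest score:
   score    major
0     97  Physics
6     96     Econ
2     86  Physics
4     80      Bio
add column score_x3 = t['score'] * 3:
   score    major  score_x3
0     97  Physics       291
6     96     Econ       288
2     86  Physics       258
4     80      Bio       240
group by major: sum(score_x3), min(score):
         score_x3  score
major                   
Bio           240     80
Econ          288     96
Physics       549     86
add column score_minus_score_x3 = t['score'] - t['score_x3']:
         score_x3  score  score_minus_score_x3
major                                         
Bio           240     80                  -160
Econ          288     96                  -192
Physics       549     86                  -463
value at row 'Bio', column 'score_minus_score_x3' → -160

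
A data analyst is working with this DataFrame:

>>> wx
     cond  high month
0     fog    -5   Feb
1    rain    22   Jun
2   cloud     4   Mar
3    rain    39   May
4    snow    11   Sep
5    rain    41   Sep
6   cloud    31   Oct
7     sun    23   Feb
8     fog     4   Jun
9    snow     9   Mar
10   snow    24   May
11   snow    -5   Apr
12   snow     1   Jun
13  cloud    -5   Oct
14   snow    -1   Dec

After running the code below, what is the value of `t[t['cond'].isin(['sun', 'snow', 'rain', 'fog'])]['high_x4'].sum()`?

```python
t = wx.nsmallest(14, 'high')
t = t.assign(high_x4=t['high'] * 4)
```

take 14 rows with smallest high:
     cond  high month
0     fog    -5   Feb
11   snow    -5   Apr
13  cloud    -5   Oct
14   snow    -1   Dec
12   snow     1   Jun
2   cloud     4   Mar
8     fog     4   Jun
9    snow     9   Mar
4    snow    11   Sep
1    rain    22   Jun
7     sun    23   Feb
10   snow    24   May
6   cloud    31   Oct
3    rain    39   May
add column high_x4 = t['high'] * 4:
     cond  high month  high_x4
0     fog    -5   Feb      -20
11   snow    -5   Apr      -20
13  cloud    -5   Oct      -20
14   snow    -1   Dec       -4
12   snow     1   Jun        4
2   cloud     4   Mar       16
8     fog     4   Jun       16
9    snow     9   Mar       36
4    snow    11   Sep       44
1    rain    22   Jun       88
7     sun    23   Feb       92
10   snow    24   May       96
6   cloud    31   Oct      124
3    rain    39   May      156
filter rows where cond in ['sun', 'snow', 'rain', 'fog']:
    cond  high month  high_x4
0    fog    -5   Feb      -20
11  snow    -5   Apr      -20
14  snow    -1   Dec       -4
12  snow     1   Jun        4
8    fog     4   Jun       16
9   snow     9   Mar       36
4   snow    11   Sep       44
1   rain    22   Jun       88
7    sun    23   Feb       92
10  snow    24   May       96
3   rain    39   May      156

488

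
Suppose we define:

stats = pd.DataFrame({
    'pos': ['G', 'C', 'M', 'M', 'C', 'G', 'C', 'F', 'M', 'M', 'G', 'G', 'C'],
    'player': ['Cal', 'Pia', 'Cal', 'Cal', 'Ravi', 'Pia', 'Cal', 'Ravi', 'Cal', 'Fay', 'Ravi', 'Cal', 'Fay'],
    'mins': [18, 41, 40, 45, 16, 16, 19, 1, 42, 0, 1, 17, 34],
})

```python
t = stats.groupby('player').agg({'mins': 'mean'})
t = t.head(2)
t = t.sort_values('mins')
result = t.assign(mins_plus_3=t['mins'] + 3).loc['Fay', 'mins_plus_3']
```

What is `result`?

20.0

group by player, mean of mins:
             mins
player           
Cal     30.166667
Fay     17.000000
Pia     28.500000
Ravi     6.000000
take first 2 rows:
             mins
player           
Cal     30.166667
Fay     17.000000
sort by mins:
             mins
player           
Fay     17.000000
Cal     30.166667
add column mins_plus_3 = t['mins'] + 3:
             mins  mins_plus_3
player                        
Fay     17.000000    20.000000
Cal     30.166667    33.166667
value at row 'Fay', column 'mins_plus_3' → 20.0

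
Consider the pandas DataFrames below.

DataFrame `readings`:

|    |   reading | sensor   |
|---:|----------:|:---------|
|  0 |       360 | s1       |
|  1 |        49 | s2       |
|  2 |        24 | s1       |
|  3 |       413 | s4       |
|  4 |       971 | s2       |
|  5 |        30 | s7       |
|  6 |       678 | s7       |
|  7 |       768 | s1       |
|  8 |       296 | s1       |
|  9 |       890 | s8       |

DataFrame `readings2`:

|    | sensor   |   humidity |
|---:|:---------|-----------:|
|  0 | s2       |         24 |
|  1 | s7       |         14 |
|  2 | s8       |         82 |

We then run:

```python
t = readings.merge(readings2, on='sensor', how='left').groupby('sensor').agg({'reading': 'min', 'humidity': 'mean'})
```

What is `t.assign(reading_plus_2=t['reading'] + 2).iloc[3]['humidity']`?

14.0

merge on 'sensor' (how='left') → 10 rows:
   reading sensor  humidity
0      360     s1       NaN
1       49     s2      24.0
2       24     s1       NaN
3      413     s4       NaN
4      971     s2      24.0
5       30     s7      14.0
6      678     s7      14.0
7      768     s1       NaN
8      296     s1       NaN
9      890     s8      82.0
group by sensor: min(reading), mean(humidity):
        reading  humidity
sensor                   
s1           24       NaN
s2           49      24.0
s4          413       NaN
s7           30      14.0
s8          890      82.0
add column reading_plus_2 = t['reading'] + 2:
        reading  humidity  reading_plus_2
sensor                                   
s1           24       NaN              26
s2           49      24.0              51
s4          413       NaN             415
s7           30      14.0              32
s8          890      82.0             892
So iloc[3]['humidity'] = 14.0.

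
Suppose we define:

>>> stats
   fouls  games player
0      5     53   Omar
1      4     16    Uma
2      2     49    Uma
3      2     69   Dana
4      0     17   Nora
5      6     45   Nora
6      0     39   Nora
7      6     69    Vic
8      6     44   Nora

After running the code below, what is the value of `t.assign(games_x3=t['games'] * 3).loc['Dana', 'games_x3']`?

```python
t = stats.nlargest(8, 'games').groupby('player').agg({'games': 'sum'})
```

207

take 8 rows with largest games:
   fouls  games player
3      2     69   Dana
7      6     69    Vic
0      5     53   Omar
2      2     49    Uma
5      6     45   Nora
8      6     44   Nora
6      0     39   Nora
4      0     17   Nora
group by player, sum of games:
        games
player       
Dana       69
Nora      145
Omar       53
Uma        49
Vic        69
add column games_x3 = t['games'] * 3:
        games  games_x3
player                 
Dana       69       207
Nora      145       435
Omar       53       159
Uma        49       147
Vic        69       207
The value at row 'Dana', column 'games_x3' is 207.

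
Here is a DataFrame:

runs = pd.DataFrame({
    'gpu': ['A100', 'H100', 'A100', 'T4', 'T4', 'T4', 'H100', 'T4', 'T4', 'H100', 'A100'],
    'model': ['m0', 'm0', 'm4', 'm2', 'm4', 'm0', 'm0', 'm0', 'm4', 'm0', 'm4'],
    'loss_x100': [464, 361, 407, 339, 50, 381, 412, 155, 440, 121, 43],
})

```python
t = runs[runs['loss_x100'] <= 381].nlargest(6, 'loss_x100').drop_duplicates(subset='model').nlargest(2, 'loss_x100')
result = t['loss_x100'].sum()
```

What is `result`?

filter rows where loss_x100 <= 381:
     gpu model  loss_x100
1   H100    m0        361
3     T4    m2        339
4     T4    m4         50
5     T4    m0        381
7     T4    m0        155
9   H100    m0        121
10  A100    m4         43
take 6 rows with largest loss_x100:
    gpu model  loss_x100
5    T4    m0        381
1  H100    m0        361
3    T4    m2        339
7    T4    m0        155
9  H100    m0        121
4    T4    m4         50
drop duplicate model (keep=first):
  gpu model  loss_x100
5  T4    m0        381
3  T4    m2        339
4  T4    m4         50
take 2 rows with largest loss_x100:
  gpu model  loss_x100
5  T4    m0        381
3  T4    m2        339
Taking the sum of column 'loss_x100' gives 720.

720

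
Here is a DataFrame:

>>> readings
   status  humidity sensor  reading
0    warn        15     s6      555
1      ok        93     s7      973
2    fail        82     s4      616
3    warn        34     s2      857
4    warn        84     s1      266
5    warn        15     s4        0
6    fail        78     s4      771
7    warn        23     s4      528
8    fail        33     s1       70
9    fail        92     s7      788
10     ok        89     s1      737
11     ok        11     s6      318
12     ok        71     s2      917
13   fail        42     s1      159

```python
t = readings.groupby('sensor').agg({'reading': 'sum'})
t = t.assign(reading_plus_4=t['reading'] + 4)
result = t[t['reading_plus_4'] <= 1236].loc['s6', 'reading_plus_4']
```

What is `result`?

877

group by sensor, sum of reading:
        reading
sensor         
s1         1232
s2         1774
s4         1915
s6          873
s7         1761
add column reading_plus_4 = t['reading'] + 4:
        reading  reading_plus_4
sensor                         
s1         1232            1236
s2         1774            1778
s4         1915            1919
s6          873             877
s7         1761            1765
filter rows where reading_plus_4 <= 1236:
        reading  reading_plus_4
sensor                         
s1         1232            1236
s6          873             877
Hence 877.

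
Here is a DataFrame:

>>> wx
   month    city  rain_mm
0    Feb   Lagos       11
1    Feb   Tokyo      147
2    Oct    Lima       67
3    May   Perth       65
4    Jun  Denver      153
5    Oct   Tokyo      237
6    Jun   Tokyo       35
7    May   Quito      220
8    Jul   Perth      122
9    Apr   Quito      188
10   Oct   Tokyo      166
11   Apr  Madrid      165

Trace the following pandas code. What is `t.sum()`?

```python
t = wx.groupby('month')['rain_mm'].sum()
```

group by month, sum of rain_mm:
month
Apr    353
Feb    158
Jul    122
Jun    188
May    285
Oct    470
Name: rain_mm, dtype: int64

1576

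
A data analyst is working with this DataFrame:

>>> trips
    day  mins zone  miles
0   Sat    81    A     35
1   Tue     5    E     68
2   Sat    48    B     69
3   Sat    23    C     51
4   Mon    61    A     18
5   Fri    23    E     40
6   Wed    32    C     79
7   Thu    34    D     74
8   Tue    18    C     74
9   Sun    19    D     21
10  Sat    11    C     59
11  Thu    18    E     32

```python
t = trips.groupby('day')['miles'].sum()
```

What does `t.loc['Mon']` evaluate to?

group by day, sum of miles:
day
Fri     40
Mon     18
Sat    214
Sun     21
Thu    106
Tue    142
Wed     79
Name: miles, dtype: int64
Reading off the value at index 'Mon', we get 18.

18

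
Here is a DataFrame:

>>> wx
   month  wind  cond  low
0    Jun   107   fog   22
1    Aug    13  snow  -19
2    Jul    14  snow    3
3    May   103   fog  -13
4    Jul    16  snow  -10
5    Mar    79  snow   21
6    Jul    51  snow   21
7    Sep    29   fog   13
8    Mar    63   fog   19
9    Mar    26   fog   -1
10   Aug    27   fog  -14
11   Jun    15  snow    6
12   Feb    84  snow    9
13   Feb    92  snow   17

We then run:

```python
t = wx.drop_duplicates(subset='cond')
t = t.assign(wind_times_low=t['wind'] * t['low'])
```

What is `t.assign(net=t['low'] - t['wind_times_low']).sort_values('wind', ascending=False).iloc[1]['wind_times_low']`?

drop duplicate cond (keep=first):
  month  wind  cond  low
0   Jun   107   fog   22
1   Aug    13  snow  -19
add column wind_times_low = t['wind'] * t['low']:
  month  wind  cond  low  wind_times_low
0   Jun   107   fog   22            2354
1   Aug    13  snow  -19            -247
add column net = t['low'] - t['wind_times_low']:
  month  wind  cond  low  wind_times_low   net
0   Jun   107   fog   22            2354 -2332
1   Aug    13  snow  -19            -247   228
sort by wind descending:
  month  wind  cond  low  wind_times_low   net
0   Jun   107   fog   22            2354 -2332
1   Aug    13  snow  -19            -247   228

-247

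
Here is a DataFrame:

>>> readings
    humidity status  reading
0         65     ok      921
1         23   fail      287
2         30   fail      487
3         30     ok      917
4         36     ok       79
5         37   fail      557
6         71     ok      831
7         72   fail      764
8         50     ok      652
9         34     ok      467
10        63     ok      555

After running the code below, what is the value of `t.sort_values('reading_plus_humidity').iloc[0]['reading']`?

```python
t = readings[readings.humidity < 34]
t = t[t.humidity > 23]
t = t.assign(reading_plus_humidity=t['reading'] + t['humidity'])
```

487

filter rows where humidity < 34:
   humidity status  reading
1        23   fail      287
2        30   fail      487
3        30     ok      917
filter rows where humidity > 23:
   humidity status  reading
2        30   fail      487
3        30     ok      917
add column reading_plus_humidity = t['reading'] + t['humidity']:
   humidity status  reading  reading_plus_humidity
2        30   fail      487                    517
3        30     ok      917                    947
sort by reading_plus_humidity:
   humidity status  reading  reading_plus_humidity
2        30   fail      487                    517
3        30     ok      917                    947
Reading off the value at position 0, column 'reading', we get 487.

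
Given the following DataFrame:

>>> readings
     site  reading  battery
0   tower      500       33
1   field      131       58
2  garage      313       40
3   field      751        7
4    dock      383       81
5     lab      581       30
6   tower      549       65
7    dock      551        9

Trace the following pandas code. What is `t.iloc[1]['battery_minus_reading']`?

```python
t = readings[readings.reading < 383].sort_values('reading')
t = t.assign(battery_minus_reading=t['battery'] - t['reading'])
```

filter rows where reading < 383:
     site  reading  battery
1   field      131       58
2  garage      313       40
sort by reading:
     site  reading  battery
1   field      131       58
2  garage      313       40
add column battery_minus_reading = t['battery'] - t['reading']:
     site  reading  battery  battery_minus_reading
1   field      131       58                    -73
2  garage      313       40                   -273
The value at position 1, column 'battery_minus_reading' is -273.

-273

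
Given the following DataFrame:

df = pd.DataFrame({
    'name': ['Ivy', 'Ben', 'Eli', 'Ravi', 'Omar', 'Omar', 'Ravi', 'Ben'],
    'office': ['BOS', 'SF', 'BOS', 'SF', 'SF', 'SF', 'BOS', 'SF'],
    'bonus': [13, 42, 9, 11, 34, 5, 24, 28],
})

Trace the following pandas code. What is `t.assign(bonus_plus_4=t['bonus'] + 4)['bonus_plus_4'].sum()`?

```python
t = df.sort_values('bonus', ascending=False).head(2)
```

sort by bonus descending:
   name office  bonus
1   Ben     SF     42
4  Omar     SF     34
7   Ben     SF     28
6  Ravi    BOS     24
0   Ivy    BOS     13
3  Ravi     SF     11
2   Eli    BOS      9
5  Omar     SF      5
take first 2 rows:
   name office  bonus
1   Ben     SF     42
4  Omar     SF     34
add column bonus_plus_4 = t['bonus'] + 4:
   name office  bonus  bonus_plus_4
1   Ben     SF     42            46
4  Omar     SF     34            38
Then the sum of column 'bonus_plus_4': 84

84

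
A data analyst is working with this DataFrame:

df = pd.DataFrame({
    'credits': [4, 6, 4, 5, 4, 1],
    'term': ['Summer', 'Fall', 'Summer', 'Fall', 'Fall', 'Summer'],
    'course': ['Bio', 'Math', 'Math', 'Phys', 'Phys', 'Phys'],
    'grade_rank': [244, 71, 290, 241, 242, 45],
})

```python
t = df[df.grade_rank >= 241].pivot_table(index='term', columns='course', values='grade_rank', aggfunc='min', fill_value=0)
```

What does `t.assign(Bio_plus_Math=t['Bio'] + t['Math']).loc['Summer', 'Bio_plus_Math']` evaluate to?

filter rows where grade_rank >= 241:
   credits    term course  grade_rank
0        4  Summer    Bio         244
2        4  Summer   Math         290
3        5    Fall   Phys         241
4        4    Fall   Phys         242
pivot: rows=term, cols=course, min(grade_rank):
course  Bio  Math  Phys
term                   
Fall      0     0   241
Summer  244   290     0
add column Bio_plus_Math = t['Bio'] + t['Math']:
course  Bio  Math  Phys  Bio_plus_Math
term                                  
Fall      0     0   241              0
Summer  244   290     0            534

534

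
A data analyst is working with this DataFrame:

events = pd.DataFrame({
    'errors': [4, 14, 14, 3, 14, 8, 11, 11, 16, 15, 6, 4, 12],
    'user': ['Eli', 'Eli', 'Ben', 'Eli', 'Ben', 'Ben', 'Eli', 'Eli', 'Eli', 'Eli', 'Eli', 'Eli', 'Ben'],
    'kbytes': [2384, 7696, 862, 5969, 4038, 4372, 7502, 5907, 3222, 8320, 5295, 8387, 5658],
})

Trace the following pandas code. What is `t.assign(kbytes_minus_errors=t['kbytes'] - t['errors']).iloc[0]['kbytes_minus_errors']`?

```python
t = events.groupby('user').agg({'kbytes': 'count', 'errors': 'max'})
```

-10

group by user: count(kbytes), max(errors):
      kbytes  errors
user                
Ben        4      14
Eli        9      16
add column kbytes_minus_errors = t['kbytes'] - t['errors']:
      kbytes  errors  kbytes_minus_errors
user                                     
Ben        4      14                  -10
Eli        9      16                   -7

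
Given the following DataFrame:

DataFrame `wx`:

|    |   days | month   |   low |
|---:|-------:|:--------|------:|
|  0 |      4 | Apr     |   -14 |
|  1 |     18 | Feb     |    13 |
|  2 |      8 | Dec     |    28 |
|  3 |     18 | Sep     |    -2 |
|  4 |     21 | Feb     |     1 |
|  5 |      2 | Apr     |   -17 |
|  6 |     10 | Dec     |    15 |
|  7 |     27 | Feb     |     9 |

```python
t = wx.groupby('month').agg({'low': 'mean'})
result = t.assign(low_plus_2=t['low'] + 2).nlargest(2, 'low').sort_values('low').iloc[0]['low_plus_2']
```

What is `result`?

9.66666666667

group by month, mean of low:
             low
month           
Apr   -15.500000
Dec    21.500000
Feb     7.666667
Sep    -2.000000
add column low_plus_2 = t['low'] + 2:
             low  low_plus_2
month                       
Apr   -15.500000  -13.500000
Dec    21.500000   23.500000
Feb     7.666667    9.666667
Sep    -2.000000    0.000000
take 2 rows with largest low:
             low  low_plus_2
month                       
Dec    21.500000   23.500000
Feb     7.666667    9.666667
sort by low:
             low  low_plus_2
month                       
Feb     7.666667    9.666667
Dec    21.500000   23.500000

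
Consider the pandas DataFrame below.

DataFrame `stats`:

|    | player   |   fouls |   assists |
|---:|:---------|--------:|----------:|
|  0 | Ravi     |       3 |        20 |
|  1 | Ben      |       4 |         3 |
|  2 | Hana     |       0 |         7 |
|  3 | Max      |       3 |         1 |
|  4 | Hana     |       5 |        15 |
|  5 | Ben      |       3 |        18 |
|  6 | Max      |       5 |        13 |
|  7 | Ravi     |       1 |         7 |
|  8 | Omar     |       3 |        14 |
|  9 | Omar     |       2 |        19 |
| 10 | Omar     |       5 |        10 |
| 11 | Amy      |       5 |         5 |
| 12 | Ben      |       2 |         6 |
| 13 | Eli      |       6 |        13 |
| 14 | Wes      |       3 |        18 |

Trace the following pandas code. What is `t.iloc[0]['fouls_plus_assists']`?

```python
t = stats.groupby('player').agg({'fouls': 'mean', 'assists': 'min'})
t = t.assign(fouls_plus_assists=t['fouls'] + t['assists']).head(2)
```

10.0

group by player: mean(fouls), min(assists):
           fouls  assists
player                   
Amy     5.000000        5
Ben     3.000000        3
Eli     6.000000       13
Hana    2.500000        7
Max     4.000000        1
Omar    3.333333       10
Ravi    2.000000        7
Wes     3.000000       18
add column fouls_plus_assists = t['fouls'] + t['assists']:
           fouls  assists  fouls_plus_assists
player                                       
Amy     5.000000        5           10.000000
Ben     3.000000        3            6.000000
Eli     6.000000       13           19.000000
Hana    2.500000        7            9.500000
Max     4.000000        1            5.000000
Omar    3.333333       10           13.333333
Ravi    2.000000        7            9.000000
Wes     3.000000       18           21.000000
take first 2 rows:
        fouls  assists  fouls_plus_assists
player                                    
Amy       5.0        5                10.0
Ben       3.0        3                 6.0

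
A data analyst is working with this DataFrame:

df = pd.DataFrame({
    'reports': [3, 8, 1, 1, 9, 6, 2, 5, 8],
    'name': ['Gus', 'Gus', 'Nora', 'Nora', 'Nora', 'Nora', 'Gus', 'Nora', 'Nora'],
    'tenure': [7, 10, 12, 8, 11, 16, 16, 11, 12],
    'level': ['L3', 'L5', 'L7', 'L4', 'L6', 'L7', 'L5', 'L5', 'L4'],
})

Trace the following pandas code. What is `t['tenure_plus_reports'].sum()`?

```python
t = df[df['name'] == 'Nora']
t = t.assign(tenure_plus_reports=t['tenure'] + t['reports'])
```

100

filter rows where name == 'Nora':
   reports  name  tenure level
2        1  Nora      12    L7
3        1  Nora       8    L4
4        9  Nora      11    L6
5        6  Nora      16    L7
7        5  Nora      11    L5
8        8  Nora      12    L4
add column tenure_plus_reports = t['tenure'] + t['reports']:
   reports  name  tenure level  tenure_plus_reports
2        1  Nora      12    L7                   13
3        1  Nora       8    L4                    9
4        9  Nora      11    L6                   20
5        6  Nora      16    L7                   22
7        5  Nora      11    L5                   16
8        8  Nora      12    L4                   20
Finally, sum of column 'tenure_plus_reports' = 100.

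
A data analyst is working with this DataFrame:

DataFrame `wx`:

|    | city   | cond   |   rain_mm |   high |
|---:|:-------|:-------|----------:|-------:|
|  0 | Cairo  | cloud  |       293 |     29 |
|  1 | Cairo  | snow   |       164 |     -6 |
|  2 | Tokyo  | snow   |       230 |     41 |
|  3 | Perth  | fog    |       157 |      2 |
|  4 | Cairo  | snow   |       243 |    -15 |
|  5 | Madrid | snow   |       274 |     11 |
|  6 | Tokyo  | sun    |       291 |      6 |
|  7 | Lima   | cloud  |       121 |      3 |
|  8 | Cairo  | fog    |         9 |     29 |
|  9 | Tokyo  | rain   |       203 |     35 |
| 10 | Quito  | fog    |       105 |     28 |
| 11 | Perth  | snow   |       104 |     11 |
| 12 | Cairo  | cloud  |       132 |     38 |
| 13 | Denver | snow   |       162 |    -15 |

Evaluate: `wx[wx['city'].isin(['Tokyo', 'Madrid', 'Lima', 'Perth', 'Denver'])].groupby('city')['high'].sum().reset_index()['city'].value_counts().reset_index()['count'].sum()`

filter rows where city in ['Tokyo', 'Madrid', 'Lima', 'Perth', 'Denver']:
      city   cond  rain_mm  high
2    Tokyo   snow      230    41
3    Perth    fog      157     2
5   Madrid   snow      274    11
6    Tokyo    sun      291     6
7     Lima  cloud      121     3
9    Tokyo   rain      203    35
11   Perth   snow      104    11
13  Denver   snow      162   -15
group by city, sum of high:
city
Denver   -15
Lima       3
Madrid    11
Perth     13
Tokyo     82
Name: high, dtype: int64
reset_index():
     city  high
0  Denver   -15
1    Lima     3
2  Madrid    11
3   Perth    13
4   Tokyo    82
value_counts of city:
city
Denver    1
Lima      1
Madrid    1
Perth     1
Tokyo     1
Name: count, dtype: int64
reset_index():
     city  count
0  Denver      1
1    Lima      1
2  Madrid      1
3   Perth      1
4   Tokyo      1
So sum() = 5.

5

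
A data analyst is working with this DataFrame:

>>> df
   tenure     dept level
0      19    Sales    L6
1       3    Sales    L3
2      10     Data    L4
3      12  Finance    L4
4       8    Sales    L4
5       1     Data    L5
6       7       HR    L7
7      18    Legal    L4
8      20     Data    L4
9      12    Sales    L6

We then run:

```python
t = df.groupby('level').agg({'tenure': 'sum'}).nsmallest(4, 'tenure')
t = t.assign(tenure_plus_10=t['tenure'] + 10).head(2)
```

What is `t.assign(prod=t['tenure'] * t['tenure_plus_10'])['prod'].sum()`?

group by level, sum of tenure:
       tenure
level        
L3          3
L4         68
L5          1
L6         31
L7          7
take 4 rows with smallest tenure:
       tenure
level        
L5          1
L3          3
L7          7
L6         31
add column tenure_plus_10 = t['tenure'] + 10:
       tenure  tenure_plus_10
level                        
L5          1              11
L3          3              13
L7          7              17
L6         31              41
take first 2 rows:
       tenure  tenure_plus_10
level                        
L5          1              11
L3          3              13
add column prod = t['tenure'] * t['tenure_plus_10']:
       tenure  tenure_plus_10  prod
level                              
L5          1              11    11
L3          3              13    39

50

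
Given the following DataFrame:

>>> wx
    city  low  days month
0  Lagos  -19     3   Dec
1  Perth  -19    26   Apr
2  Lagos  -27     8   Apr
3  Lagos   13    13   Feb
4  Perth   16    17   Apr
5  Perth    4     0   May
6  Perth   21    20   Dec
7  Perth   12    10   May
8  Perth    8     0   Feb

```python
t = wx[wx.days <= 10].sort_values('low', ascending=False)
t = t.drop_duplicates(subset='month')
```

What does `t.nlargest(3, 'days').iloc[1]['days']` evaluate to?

8

filter rows where days <= 10:
    city  low  days month
0  Lagos  -19     3   Dec
2  Lagos  -27     8   Apr
5  Perth    4     0   May
7  Perth   12    10   May
8  Perth    8     0   Feb
sort by low descending:
    city  low  days month
7  Perth   12    10   May
8  Perth    8     0   Feb
5  Perth    4     0   May
0  Lagos  -19     3   Dec
2  Lagos  -27     8   Apr
drop duplicate month (keep=first):
    city  low  days month
7  Perth   12    10   May
8  Perth    8     0   Feb
0  Lagos  -19     3   Dec
2  Lagos  -27     8   Apr
take 3 rows with largest days:
    city  low  days month
7  Perth   12    10   May
2  Lagos  -27     8   Apr
0  Lagos  -19     3   Dec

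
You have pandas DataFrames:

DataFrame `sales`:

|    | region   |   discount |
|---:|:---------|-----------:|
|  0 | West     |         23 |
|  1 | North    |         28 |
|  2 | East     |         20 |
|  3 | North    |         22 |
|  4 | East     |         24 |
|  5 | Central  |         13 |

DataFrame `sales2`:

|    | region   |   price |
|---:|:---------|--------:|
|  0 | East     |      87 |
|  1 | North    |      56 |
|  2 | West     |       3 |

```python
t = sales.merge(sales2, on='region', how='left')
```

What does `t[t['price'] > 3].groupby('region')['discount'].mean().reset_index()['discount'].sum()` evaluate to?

merge on 'region' (how='left') → 6 rows:
    region  discount  price
0     West        23    3.0
1    North        28   56.0
2     East        20   87.0
3    North        22   56.0
4     East        24   87.0
5  Central        13    NaN
filter rows where price > 3:
  region  discount  price
1  North        28   56.0
2   East        20   87.0
3  North        22   56.0
4   East        24   87.0
group by region, mean of discount:
region
East     22.0
North    25.0
Name: discount, dtype: float64
reset_index():
  region  discount
0   East      22.0
1  North      25.0

47.0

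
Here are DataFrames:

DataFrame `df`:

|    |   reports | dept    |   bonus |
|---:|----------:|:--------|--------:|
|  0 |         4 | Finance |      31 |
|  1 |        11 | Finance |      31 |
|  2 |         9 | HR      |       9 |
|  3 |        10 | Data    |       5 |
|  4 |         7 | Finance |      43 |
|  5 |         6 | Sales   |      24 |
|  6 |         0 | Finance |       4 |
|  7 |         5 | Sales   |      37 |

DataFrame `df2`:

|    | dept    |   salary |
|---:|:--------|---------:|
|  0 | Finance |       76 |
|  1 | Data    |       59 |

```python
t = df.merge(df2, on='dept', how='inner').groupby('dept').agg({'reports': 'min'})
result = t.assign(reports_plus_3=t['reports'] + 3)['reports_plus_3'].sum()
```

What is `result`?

merge on 'dept' (how='inner') → 5 rows:
   reports     dept  bonus  salary
0        4  Finance     31      76
1       11  Finance     31      76
2       10     Data      5      59
3        7  Finance     43      76
4        0  Finance      4      76
group by dept, min of reports:
         reports
dept            
Data          10
Finance        0
add column reports_plus_3 = t['reports'] + 3:
         reports  reports_plus_3
dept                            
Data          10              13
Finance        0               3
Then the sum of column 'reports_plus_3': 16

16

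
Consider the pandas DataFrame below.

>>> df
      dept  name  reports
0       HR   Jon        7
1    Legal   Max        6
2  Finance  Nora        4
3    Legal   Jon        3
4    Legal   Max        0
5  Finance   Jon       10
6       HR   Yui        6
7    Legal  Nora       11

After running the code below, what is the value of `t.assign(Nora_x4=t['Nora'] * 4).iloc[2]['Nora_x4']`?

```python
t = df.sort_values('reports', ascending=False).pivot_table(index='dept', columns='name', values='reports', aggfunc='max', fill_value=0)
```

sort by reports descending:
      dept  name  reports
7    Legal  Nora       11
5  Finance   Jon       10
0       HR   Jon        7
1    Legal   Max        6
6       HR   Yui        6
2  Finance  Nora        4
3    Legal   Jon        3
4    Legal   Max        0
pivot: rows=dept, cols=name, max(reports):
name     Jon  Max  Nora  Yui
dept                        
Finance   10    0     4    0
HR         7    0     0    6
Legal      3    6    11    0
add column Nora_x4 = t['Nora'] * 4:
name     Jon  Max  Nora  Yui  Nora_x4
dept                                 
Finance   10    0     4    0       16
HR         7    0     0    6        0
Legal      3    6    11    0       44
So iloc[2]['Nora_x4'] = 44.

44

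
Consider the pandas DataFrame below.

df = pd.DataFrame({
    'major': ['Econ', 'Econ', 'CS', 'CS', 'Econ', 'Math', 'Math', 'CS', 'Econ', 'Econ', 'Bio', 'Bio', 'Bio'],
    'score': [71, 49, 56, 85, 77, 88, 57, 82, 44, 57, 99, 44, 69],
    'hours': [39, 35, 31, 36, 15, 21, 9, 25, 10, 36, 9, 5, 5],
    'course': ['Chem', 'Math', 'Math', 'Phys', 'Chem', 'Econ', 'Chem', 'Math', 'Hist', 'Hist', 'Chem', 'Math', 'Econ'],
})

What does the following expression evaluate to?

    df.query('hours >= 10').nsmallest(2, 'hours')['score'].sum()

filter rows where hours >= 10:
  major  score  hours course
0  Econ     71     39   Chem
1  Econ     49     35   Math
2    CS     56     31   Math
3    CS     85     36   Phys
4  Econ     77     15   Chem
5  Math     88     21   Econ
7    CS     82     25   Math
8  Econ     44     10   Hist
9  Econ     57     36   Hist
take 2 rows with smallest hours:
  major  score  hours course
8  Econ     44     10   Hist
4  Econ     77     15   Chem

121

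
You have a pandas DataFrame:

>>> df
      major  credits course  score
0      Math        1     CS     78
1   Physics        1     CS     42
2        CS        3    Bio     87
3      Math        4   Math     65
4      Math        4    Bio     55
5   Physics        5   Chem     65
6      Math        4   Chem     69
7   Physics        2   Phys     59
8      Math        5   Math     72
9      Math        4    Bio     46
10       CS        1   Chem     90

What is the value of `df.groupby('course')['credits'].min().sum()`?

11

group by course, min of credits:
course
Bio     3
CS      1
Chem    1
Math    4
Phys    2
Name: credits, dtype: int64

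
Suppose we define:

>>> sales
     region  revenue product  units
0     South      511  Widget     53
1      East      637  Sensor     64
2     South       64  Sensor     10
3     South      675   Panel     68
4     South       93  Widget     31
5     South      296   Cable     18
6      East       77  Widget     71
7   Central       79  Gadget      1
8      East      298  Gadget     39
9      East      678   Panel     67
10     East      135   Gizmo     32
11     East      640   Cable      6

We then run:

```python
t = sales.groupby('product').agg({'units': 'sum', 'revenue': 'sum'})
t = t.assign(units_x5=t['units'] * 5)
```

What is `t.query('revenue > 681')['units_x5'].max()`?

675

group by product: sum(units), sum(revenue):
         units  revenue
product                
Cable       24      936
Gadget      40      377
Gizmo       32      135
Panel      135     1353
Sensor      74      701
Widget     155      681
add column units_x5 = t['units'] * 5:
         units  revenue  units_x5
product                          
Cable       24      936       120
Gadget      40      377       200
Gizmo       32      135       160
Panel      135     1353       675
Sensor      74      701       370
Widget     155      681       775
filter rows where revenue > 681:
         units  revenue  units_x5
product                          
Cable       24      936       120
Panel      135     1353       675
Sensor      74      701       370
Finally, max of column 'units_x5' = 675.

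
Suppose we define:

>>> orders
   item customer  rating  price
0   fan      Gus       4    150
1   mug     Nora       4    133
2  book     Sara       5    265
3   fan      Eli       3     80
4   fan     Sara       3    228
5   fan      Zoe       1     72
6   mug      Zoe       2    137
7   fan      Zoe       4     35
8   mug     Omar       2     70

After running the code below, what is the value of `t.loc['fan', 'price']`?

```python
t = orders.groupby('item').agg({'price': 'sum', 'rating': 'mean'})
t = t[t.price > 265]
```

group by item: sum(price), mean(rating):
      price    rating
item                 
book    265  5.000000
fan     565  3.000000
mug     340  2.666667
filter rows where price > 265:
      price    rating
item                 
fan     565  3.000000
mug     340  2.666667
The value at row 'fan', column 'price' is 565.

565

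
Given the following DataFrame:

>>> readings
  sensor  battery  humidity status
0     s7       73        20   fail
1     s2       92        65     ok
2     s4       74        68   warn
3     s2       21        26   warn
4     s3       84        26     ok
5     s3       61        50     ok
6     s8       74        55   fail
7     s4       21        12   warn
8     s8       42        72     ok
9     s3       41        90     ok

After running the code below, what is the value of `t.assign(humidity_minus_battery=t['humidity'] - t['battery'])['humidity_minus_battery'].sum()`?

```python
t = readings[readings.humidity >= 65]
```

filter rows where humidity >= 65:
  sensor  battery  humidity status
1     s2       92        65     ok
2     s4       74        68   warn
8     s8       42        72     ok
9     s3       41        90     ok
add column humidity_minus_battery = t['humidity'] - t['battery']:
  sensor  battery  humidity status  humidity_minus_battery
1     s2       92        65     ok                     -27
2     s4       74        68   warn                      -6
8     s8       42        72     ok                      30
9     s3       41        90     ok                      49

46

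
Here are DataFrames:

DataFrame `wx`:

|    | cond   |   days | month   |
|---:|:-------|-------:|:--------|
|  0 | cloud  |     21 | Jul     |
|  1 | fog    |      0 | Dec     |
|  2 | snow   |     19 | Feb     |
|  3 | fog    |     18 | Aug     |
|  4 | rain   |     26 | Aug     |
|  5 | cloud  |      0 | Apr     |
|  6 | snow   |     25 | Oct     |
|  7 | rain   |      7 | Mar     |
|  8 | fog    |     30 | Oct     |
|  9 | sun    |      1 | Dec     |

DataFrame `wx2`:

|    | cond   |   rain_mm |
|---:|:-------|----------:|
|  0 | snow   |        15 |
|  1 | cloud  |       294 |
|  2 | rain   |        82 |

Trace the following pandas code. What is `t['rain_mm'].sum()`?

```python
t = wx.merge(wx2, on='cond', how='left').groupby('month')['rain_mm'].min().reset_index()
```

merge on 'cond' (how='left') → 10 rows:
    cond  days month  rain_mm
0  cloud    21   Jul    294.0
1    fog     0   Dec      NaN
2   snow    19   Feb     15.0
3    fog    18   Aug      NaN
4   rain    26   Aug     82.0
5  cloud     0   Apr    294.0
6   snow    25   Oct     15.0
7   rain     7   Mar     82.0
8    fog    30   Oct      NaN
9    sun     1   Dec      NaN
group by month, min of rain_mm:
month
Apr    294.0
Aug     82.0
Dec      NaN
Feb     15.0
Jul    294.0
Mar     82.0
Oct     15.0
Name: rain_mm, dtype: float64
reset_index():
  month  rain_mm
0   Apr    294.0
1   Aug     82.0
2   Dec      NaN
3   Feb     15.0
4   Jul    294.0
5   Mar     82.0
6   Oct     15.0

782.0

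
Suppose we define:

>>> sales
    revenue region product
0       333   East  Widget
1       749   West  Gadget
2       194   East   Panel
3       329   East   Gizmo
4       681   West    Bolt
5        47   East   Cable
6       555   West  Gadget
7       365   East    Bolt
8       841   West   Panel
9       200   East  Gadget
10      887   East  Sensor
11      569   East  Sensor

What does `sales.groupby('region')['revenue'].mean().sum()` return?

group by region, mean of revenue:
region
East    365.5
West    706.5
Name: revenue, dtype: float64
Hence 1072.0.

1072.0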